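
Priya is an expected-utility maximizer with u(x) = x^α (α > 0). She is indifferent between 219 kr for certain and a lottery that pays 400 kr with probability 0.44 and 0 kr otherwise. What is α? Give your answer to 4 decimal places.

α ≈ 1.3629

Since u(0) = 0, the lottery's EU is 0.44·400^α.
Indifference: 219^α = 0.44·400^α, so (219/400)^α = 0.44.
Take logs: α = ln 0.44 / ln(219/400) ≈ 1.362866.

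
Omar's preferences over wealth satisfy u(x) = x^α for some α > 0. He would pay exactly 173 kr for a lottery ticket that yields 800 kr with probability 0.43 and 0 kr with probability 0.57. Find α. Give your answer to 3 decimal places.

The lottery's expected utility is 0.43·u(800) + 0.57·u(0) = 0.43·800^α (since u(0) = 0 for α > 0).
Indifference: 173^α = 0.43·800^α, so (173/800)^α = 0.43.
Taking logs: α·ln(173/800) = ln(0.43), so α = -0.843970 / -1.531320 ≈ 0.551.

α ≈ 0.551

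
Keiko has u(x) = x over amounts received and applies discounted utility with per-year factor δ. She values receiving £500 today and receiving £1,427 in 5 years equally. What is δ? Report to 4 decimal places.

The payoff in 5 years is discounted by δ^5, so u(500) = δ^5·u(1427) and δ^5 = u(500)/u(1427).
With u(x) = x: δ^5 = 500/1427 = 0.35039.
Hence δ = (0.35039)^(1/5) = 0.810792.

δ ≈ 0.8108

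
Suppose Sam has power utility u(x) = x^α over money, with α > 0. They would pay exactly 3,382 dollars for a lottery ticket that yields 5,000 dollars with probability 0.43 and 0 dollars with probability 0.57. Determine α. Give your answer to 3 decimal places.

α ≈ 2.159

The lottery's expected utility is 0.43·u(5000) + 0.57·u(0) = 0.43·5000^α (since u(0) = 0 for α > 0).
Indifference: 3382^α = 0.43·5000^α, so (3382/5000)^α = 0.43.
Taking logs: α·ln(3382/5000) = ln(0.43), so α = -0.843970 / -0.390971 ≈ 2.159.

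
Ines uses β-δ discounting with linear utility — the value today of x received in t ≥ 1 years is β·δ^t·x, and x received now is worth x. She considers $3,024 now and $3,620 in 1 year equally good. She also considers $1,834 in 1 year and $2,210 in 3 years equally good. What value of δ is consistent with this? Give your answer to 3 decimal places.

From the later pair, β·δ^1·1834 = β·δ^3·2210; dividing through, δ^2 = 1834/2210 = 0.82986, so δ = 0.91097.

δ ≈ 0.911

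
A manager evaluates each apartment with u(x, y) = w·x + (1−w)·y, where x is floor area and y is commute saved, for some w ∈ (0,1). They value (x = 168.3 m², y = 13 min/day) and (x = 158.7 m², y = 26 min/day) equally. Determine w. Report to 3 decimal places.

w = 0.575

Indifference: w·168.3 + (1−w)·13 = w·158.7 + (1−w)·26.
Rearranging, 9.6·w − 13·(1−w) = 0.
The marginal rate of substitution is 13/9.6, so w = 13/(9.6+13) = 0.575.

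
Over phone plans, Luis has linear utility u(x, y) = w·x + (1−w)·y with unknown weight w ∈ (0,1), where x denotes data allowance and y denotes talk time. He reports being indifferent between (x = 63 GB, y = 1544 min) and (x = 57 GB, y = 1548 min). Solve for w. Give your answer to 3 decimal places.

Indifference: w·63 + (1−w)·1544 = w·57 + (1−w)·1548.
Collecting terms: w·6 = (1−w)·4.
Hence w = 4/(6+4) = 4/10 = 0.400.

w = 0.400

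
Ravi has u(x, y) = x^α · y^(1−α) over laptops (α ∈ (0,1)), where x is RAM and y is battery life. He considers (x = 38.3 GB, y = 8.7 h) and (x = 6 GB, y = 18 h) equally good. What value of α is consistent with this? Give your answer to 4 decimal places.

α ≈ 0.2817

The Cobb–Douglas utilities coincide, so 38.3^α·8.7^(1−α) = 6^α·18^(1−α).
Rearrange to (38.3/6)^α = (18/8.7)^(1−α) and take logs: α·1.8536904 = (1−α)·0.7270487.
So α/(1−α) = (0.7270487)/(1.8536904) = 0.3922169, and α = 0.3922169/1.3922169 ≈ 0.2817.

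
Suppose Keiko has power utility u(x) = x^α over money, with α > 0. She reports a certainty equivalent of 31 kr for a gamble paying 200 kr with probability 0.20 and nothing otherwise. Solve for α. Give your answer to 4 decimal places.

α ≈ 0.8633

Since u(0) = 0, the lottery's EU is 0.20·200^α.
Indifference: 31^α = 0.20·200^α, so (31/200)^α = 0.20.
α = ln(0.20) / ln(31/200) = -1.6094379/-1.8643302 ≈ 0.8633.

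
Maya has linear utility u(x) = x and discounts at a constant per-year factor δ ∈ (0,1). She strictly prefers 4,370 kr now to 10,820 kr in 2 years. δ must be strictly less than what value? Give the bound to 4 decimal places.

Under u(x) = x this choice says 4370 > δ^2·10820.
So δ^2 < 4370/10820 = 0.40388; taking the square root of both positive sides preserves the inequality.
δ < (4370/10820)^(1/2) ≈ 0.6355.

δ < 0.6355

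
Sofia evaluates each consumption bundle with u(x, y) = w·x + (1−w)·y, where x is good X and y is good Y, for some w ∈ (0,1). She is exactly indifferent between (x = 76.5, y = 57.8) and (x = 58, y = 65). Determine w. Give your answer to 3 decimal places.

Equating utilities: w·76.5 + (1−w)·57.8 = w·58 + (1−w)·65.
w·(76.5−58) = (1−w)·(65−57.8), i.e. w·18.5 = (1−w)·7.2.
So w/(1−w) = 7.2/18.5 = 0.3892, giving w = 7.2/(18.5+7.2) = 0.280.

w = 0.280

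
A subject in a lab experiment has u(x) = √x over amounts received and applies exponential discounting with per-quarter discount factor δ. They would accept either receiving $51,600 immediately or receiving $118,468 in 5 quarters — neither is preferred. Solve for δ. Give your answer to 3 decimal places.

Equating discounted utilities: u(51600) = δ^5·u(118468) ⇒ δ^5 = u(51600)/u(118468).
With u(x) = √x: δ^5 = √51600/√118468 = √(51600/118468) = 0.65997.
Hence δ = (0.65997)^(1/5) = 0.92025.

δ ≈ 0.920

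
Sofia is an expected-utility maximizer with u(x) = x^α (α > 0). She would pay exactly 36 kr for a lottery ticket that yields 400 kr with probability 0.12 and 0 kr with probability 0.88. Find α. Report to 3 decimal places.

α ≈ 0.881

Since u(0) = 0, the lottery's EU is 0.12·400^α.
Setting u(36) equal to that: 36^α = 0.12·400^α ⇒ (36/400)^α = 0.12.
Taking logs: α·ln(36/400) = ln(0.12), so α = -2.120264 / -2.407946 ≈ 0.881.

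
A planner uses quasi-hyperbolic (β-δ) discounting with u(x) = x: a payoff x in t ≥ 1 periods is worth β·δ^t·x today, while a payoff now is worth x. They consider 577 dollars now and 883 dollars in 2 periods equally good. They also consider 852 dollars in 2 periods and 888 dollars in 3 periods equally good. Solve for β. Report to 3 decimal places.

β ≈ 0.710

From the later pair, β·δ^2·852 = β·δ^3·888; dividing through, δ = 852/888 = 0.95946.
Substituting δ into 577 = β·δ^2·883: β = 577/(812.857) ≈ 0.710.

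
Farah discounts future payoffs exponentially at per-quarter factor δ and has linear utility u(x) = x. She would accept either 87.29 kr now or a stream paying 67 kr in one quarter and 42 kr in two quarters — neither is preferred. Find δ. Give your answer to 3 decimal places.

δ ≈ 0.850

Present value of the stream is 67·δ + 42·δ². Indifference gives 67δ + 42δ² = 87.29.
That is, 42δ² + 67δ − 87.29 = 0, a quadratic in δ.
δ = (−67 + √(67² + 4·42·87.29)) / (2·42) = (−67 + √19153.72) / 84 ≈ 0.850.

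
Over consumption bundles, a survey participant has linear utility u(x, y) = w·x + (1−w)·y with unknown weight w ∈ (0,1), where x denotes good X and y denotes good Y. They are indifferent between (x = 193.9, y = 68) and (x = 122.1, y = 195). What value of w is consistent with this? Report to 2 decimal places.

Equating utilities: w·193.9 + (1−w)·68 = w·122.1 + (1−w)·195.
Rearranging, 71.8·w − 127·(1−w) = 0.
So w/(1−w) = 127/71.8 = 1.7688, giving w = 127/(71.8+127) = 0.64.

w = 0.64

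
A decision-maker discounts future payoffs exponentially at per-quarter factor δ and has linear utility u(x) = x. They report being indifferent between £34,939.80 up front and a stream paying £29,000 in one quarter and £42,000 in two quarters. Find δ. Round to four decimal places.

Equating present values: 34939.80 = 29000δ + 42000δ².
So 42000δ² + 29000δ − 34939.80 = 0.
The positive root is δ = [−29000 + √(29000² + 4·42000·34939.80)] / (2·42000) = (−29000 + 81920.000)/84000 ≈ 0.6300.

δ ≈ 0.6300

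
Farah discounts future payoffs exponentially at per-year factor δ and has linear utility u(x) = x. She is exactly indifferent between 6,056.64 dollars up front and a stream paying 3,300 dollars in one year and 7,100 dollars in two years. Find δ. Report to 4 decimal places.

δ ≈ 0.7200

Equating present values: 6056.64 = 3300δ + 7100δ².
Rearranged: 7100δ² + 3300δ − 6056.64 = 0.
δ = (−3300 + √(3300² + 4·7100·6056.64)) / (2·7100) = (−3300 + √182898576.00) / 14200 ≈ 0.7200.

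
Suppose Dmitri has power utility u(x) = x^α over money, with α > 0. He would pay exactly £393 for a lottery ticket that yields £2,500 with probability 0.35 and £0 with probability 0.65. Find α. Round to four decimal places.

EU(lottery) = 0.35·2500^α + 0.65·0 = 0.35·2500^α.
Indifference: 393^α = 0.35·2500^α, so (393/2500)^α = 0.35.
Taking logs: α·ln(393/2500) = ln(0.35), so α = -1.0498221 / -1.8502364 ≈ 0.5674.

α ≈ 0.5674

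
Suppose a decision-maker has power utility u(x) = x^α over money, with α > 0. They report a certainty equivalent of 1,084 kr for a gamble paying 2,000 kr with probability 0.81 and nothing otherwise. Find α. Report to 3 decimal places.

α ≈ 0.344

Since u(0) = 0, the lottery's EU is 0.81·2000^α.
Setting u(1084) equal to that: 1084^α = 0.81·2000^α ⇒ (1084/2000)^α = 0.81.
α = ln(0.81) / ln(1084/2000) = -0.210721/-0.612489 ≈ 0.344.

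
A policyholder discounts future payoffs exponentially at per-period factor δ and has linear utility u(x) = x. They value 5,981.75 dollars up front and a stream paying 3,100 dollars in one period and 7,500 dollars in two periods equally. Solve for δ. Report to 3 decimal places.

The stream is worth 3100δ + 7500δ² today, so 3100δ + 7500δ² = 5981.75.
That is, 7500δ² + 3100δ − 5981.75 = 0, a quadratic in δ.
The positive root is δ = [−3100 + √(3100² + 4·7500·5981.75)] / (2·7500) = (−3100 + 13750.000)/15000 ≈ 0.710.

δ ≈ 0.710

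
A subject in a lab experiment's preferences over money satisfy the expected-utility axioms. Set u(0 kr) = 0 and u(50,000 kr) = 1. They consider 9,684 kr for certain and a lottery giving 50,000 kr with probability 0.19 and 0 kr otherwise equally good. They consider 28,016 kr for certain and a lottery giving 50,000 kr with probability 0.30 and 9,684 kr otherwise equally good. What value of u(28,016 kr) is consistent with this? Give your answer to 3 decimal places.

0.433

First, u(9,684 kr) = 0.19·u(50,000 kr) + 0.81·u(0 kr) = 0.19.
Then u(28,016 kr) = 0.30·u(50,000 kr) + 0.70·u(9,684 kr) = 0.30·1.00 + 0.70·0.19 = 0.4330.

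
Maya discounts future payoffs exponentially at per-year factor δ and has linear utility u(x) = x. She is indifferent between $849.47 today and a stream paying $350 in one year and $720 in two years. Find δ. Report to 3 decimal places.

Equating present values: 849.47 = 350δ + 720δ².
So 720δ² + 350δ − 849.47 = 0.
The positive root is δ = [−350 + √(350² + 4·720·849.47)] / (2·720) = (−350 + 1602.802)/1440 ≈ 0.870.

δ ≈ 0.870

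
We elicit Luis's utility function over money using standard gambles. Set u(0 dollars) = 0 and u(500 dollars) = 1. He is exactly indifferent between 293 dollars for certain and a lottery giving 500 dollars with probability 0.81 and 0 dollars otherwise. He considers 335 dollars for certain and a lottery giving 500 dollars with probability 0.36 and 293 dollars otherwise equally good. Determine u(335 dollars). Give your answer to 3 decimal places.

0.878

From the first indifference, u(293 dollars) = 0.81·u(500 dollars) + 0.19·u(0 dollars) = 0.81·1 + 0.19·0 = 0.81.
The second indifference gives u(335 dollars) = 0.36·u(500 dollars) + 0.64·u(293 dollars) = 0.36·1.00 + 0.64·0.81 = 0.8784.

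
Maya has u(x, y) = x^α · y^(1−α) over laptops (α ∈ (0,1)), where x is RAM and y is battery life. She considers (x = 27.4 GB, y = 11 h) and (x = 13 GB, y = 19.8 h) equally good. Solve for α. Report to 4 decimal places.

The Cobb–Douglas utilities coincide, so 27.4^α·11^(1−α) = 13^α·19.8^(1−α).
Taking logs: α·ln 27.4 + (1−α)·ln 11 = α·ln 13 + (1−α)·ln 19.8, i.e. α·0.7455937 = (1−α)·0.5877867.
With A = 0.7455937 and B = 0.5877867: α·A = (1−α)·B, so α = B/(A+B) = 0.5877867/1.3333804 ≈ 0.4408.

α ≈ 0.4408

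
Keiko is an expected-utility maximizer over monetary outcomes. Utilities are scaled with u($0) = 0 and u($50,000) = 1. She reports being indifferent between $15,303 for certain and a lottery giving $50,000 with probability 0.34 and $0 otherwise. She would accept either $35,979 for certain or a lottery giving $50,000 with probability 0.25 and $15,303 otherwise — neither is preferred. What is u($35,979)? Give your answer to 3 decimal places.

0.505

The first gamble pins u($15,303): it must equal 0.34·1 + 0.66·0 = 0.34.
The second indifference gives u($35,979) = 0.25·u($50,000) + 0.75·u($15,303) = 0.25·1.00 + 0.75·0.34 = 0.5050.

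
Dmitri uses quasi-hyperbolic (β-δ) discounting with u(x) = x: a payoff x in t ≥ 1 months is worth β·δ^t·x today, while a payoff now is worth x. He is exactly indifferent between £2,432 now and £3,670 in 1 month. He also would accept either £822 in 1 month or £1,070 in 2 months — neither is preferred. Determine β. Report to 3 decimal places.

From the later pair, β·δ^1·822 = β·δ^2·1070; dividing through, δ = 822/1070 = 0.76822.
The first indifference: 2432 = β·δ·3670, so β = 2432/(δ·3670) = 2432/(0.76822·3670) ≈ 0.863.

β ≈ 0.863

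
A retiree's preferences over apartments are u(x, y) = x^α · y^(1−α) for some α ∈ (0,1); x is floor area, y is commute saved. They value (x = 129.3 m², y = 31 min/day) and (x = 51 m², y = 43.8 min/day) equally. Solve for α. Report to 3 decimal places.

α ≈ 0.271

Set the two utilities equal: 129.3^α·31^(1−α) = 51^α·43.8^(1−α).
Taking logs: α·ln 129.3 + (1−α)·ln 31 = α·ln 51 + (1−α)·ln 43.8, i.e. α·0.930310 = (1−α)·0.345647.
With A = 0.930310 and B = 0.345647: α·A = (1−α)·B, so α = B/(A+B) = 0.345647/1.275957 ≈ 0.271.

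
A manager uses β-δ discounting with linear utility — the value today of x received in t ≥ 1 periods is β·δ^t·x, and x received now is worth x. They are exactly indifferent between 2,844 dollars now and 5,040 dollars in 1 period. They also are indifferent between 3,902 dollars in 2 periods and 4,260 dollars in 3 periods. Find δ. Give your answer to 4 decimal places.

Both payoffs in the second observation are in the future, so β drops out: δ^2·3902 = δ^3·4260 ⇒ δ = 3902/4260 = 0.91596.

δ ≈ 0.9160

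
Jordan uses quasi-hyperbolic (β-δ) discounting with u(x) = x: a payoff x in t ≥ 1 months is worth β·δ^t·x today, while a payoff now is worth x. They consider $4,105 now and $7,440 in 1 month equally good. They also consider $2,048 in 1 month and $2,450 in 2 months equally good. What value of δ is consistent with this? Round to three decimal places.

δ ≈ 0.836

Both payoffs in the second observation are in the future, so β drops out: δ^1·2048 = δ^2·2450 ⇒ δ = 2048/2450 = 0.83592.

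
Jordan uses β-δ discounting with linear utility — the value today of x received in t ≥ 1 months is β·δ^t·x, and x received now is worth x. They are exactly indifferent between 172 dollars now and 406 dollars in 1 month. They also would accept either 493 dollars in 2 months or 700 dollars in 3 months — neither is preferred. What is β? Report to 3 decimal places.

β ≈ 0.602

The second indifference involves only future payoffs, so β cancels: β·δ^2·493 = β·δ^3·700, giving δ = 493/700 = 0.70429.
Substituting δ into 172 = β·δ·406: β = 172/(285.940) ≈ 0.602.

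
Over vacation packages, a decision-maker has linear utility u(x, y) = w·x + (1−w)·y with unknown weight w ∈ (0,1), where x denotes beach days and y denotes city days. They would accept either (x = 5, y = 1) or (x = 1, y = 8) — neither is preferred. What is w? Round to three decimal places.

u(5,1) = u(1,8) means w·5 + (1−w)·1 = w·1 + (1−w)·8.
w·(5−1) = (1−w)·(8−1), i.e. w·4 = (1−w)·7.
Hence w = 7/(4+7) = 7/11 = 0.636.

w = 0.636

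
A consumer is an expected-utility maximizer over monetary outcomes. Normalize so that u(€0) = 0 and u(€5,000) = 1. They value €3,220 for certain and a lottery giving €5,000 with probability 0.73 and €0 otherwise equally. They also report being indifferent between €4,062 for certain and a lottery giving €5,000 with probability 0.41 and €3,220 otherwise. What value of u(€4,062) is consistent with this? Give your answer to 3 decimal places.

First, u(€3,220) = 0.73·u(€5,000) + 0.27·u(€0) = 0.73.
Then u(€4,062) = 0.41·u(€5,000) + 0.59·u(€3,220) = 0.41·1.00 + 0.59·0.73 = 0.8407.

0.841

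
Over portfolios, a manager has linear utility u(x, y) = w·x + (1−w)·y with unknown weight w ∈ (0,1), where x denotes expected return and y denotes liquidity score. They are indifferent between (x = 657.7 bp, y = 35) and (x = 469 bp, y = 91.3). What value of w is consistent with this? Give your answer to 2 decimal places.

u(657.7,35) = u(469,91.3) means w·657.7 + (1−w)·35 = w·469 + (1−w)·91.3.
Collecting terms: w·188.7 = (1−w)·56.3.
The marginal rate of substitution is 56.3/188.7, so w = 56.3/(188.7+56.3) = 0.23.

w = 0.23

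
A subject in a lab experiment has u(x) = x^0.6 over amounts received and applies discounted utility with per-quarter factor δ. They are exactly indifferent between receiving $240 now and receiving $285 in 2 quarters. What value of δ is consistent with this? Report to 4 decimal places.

δ ≈ 0.9498

Equating discounted utilities: u(240) = δ^2·u(285) ⇒ δ^2 = u(240)/u(285).
With u(x) = x^0.6: δ^2 = 240^0.6/285^0.6 = (240/285)^0.6 = 0.90203.
So δ = 0.90203^(1/2) ≈ 0.9498.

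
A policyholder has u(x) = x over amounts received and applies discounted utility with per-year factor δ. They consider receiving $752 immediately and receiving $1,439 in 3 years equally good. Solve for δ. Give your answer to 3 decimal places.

δ ≈ 0.805

Indifference means u(752) = δ^3 · u(1439), so δ^3 = u(752)/u(1439).
With u(x) = x: δ^3 = 752/1439 = 0.52259.
So δ = 0.52259^(1/3) ≈ 0.805.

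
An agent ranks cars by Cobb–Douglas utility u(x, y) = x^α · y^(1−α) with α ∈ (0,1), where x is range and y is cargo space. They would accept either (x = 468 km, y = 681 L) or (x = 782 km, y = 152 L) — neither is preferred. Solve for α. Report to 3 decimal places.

α ≈ 0.745

Indifference: 468^α · 681^(1−α) = 782^α · 152^(1−α).
(468/782)^α = (152/681)^(1−α); take logs: α·ln(468/782) = (1−α)·ln(152/681), i.e. α·-0.513386 = (1−α)·-1.499682.
Thus α·(-2.013068) = -1.499682, so α = -1.499682/-2.013068 ≈ 0.745.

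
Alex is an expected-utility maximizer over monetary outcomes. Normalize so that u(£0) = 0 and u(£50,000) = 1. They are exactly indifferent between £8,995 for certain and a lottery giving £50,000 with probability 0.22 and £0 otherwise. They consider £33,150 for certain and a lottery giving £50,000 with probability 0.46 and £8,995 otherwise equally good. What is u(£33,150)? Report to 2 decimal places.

0.58

From the first indifference, u(£8,995) = 0.22·u(£50,000) + 0.78·u(£0) = 0.22·1 + 0.78·0 = 0.22.
Chaining: u(£33,150) = 0.46·1.00 + 0.54·0.22 = 0.5788.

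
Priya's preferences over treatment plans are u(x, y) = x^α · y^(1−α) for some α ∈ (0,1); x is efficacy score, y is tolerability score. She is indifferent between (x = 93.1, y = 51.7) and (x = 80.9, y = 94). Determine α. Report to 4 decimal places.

Indifference: 93.1^α · 51.7^(1−α) = 80.9^α · 94^(1−α).
Taking logs: α·ln 93.1 + (1−α)·ln 51.7 = α·ln 80.9 + (1−α)·ln 94, i.e. α·0.1404604 = (1−α)·0.5978370.
With A = 0.1404604 and B = 0.5978370: α·A = (1−α)·B, so α = B/(A+B) = 0.5978370/0.7382974 ≈ 0.8098.

α ≈ 0.8098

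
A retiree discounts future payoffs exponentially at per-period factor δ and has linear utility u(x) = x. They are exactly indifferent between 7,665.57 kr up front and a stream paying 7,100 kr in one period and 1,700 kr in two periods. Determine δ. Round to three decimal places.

Present value of the stream is 7100·δ + 1700·δ². Indifference gives 7100δ + 1700δ² = 7665.57.
That is, 1700δ² + 7100δ − 7665.57 = 0, a quadratic in δ.
δ = (−7100 + √(7100² + 4·1700·7665.57)) / (2·1700) = (−7100 + √102535876.00) / 3400 ≈ 0.890.

δ ≈ 0.890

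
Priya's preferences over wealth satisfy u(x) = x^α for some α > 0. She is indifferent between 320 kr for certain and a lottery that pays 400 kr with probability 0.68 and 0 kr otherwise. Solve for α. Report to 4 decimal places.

EU(lottery) = 0.68·400^α + 0.32·0 = 0.68·400^α.
Indifference: 320^α = 0.68·400^α, so (320/400)^α = 0.68.
Take logs: α = ln 0.68 / ln(320/400) ≈ 1.728316.

α ≈ 1.7283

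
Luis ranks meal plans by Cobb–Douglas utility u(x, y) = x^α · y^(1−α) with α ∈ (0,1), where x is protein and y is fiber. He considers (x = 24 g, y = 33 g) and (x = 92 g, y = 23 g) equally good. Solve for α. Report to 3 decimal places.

Set the two utilities equal: 24^α·33^(1−α) = 92^α·23^(1−α).
(24/92)^α = (23/33)^(1−α); take logs: α·ln(24/92) = (1−α)·ln(23/33), i.e. α·-1.343735 = (1−α)·-0.361013.
So α/(1−α) = (-0.361013)/(-1.343735) = 0.268664, and α = 0.268664/1.268664 ≈ 0.212.

α ≈ 0.212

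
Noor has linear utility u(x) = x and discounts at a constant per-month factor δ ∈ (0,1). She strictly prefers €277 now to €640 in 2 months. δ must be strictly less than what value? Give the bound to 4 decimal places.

Comparing present values: 277 > δ^2·640.
Hence δ^2 < 277/640 = 0.43281, and x ↦ x^(1/2) is increasing on (0,∞).
δ < (277/640)^(1/2) ≈ 0.6579.

δ < 0.6579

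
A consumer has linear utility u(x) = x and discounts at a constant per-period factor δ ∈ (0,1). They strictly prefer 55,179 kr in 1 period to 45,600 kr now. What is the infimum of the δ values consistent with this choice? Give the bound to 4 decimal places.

δ > 0.8264

The preference means 45600 < δ·55179.
So δ > 45600/55179 = 0.82640.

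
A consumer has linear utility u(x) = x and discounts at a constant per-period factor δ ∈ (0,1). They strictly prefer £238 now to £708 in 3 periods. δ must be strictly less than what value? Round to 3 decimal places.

δ < 0.695

Comparing present values: 238 > δ^3·708.
Dividing by 708: δ^3 < 0.33616. Both sides are positive, so the cube root keeps the direction.
δ < (238/708)^(1/3) ≈ 0.695.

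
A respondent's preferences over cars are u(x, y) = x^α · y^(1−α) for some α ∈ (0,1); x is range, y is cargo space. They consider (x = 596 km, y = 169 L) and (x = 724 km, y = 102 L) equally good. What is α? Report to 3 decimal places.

α ≈ 0.722

Indifference: 596^α · 169^(1−α) = 724^α · 102^(1−α).
Rearrange to (596/724)^α = (102/169)^(1−α) and take logs: α·-0.194551 = (1−α)·-0.504926.
Thus α·(-0.699477) = -0.504926, so α = -0.504926/-0.699477 ≈ 0.722.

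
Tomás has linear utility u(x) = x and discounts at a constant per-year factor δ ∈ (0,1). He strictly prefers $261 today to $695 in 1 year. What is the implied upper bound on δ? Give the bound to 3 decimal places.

δ < 0.376

Under u(x) = x this choice says 261 > δ·695.
So δ < 261/695 = 0.37554.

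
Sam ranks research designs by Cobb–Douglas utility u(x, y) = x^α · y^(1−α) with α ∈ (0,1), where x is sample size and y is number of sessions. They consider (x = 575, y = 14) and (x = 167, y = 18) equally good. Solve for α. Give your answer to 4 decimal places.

Indifference: 575^α · 14^(1−α) = 167^α · 18^(1−α).
Taking logs: α·ln 575 + (1−α)·ln 14 = α·ln 167 + (1−α)·ln 18, i.e. α·1.2363762 = (1−α)·0.2513144.
With A = 1.2363762 and B = 0.2513144: α·A = (1−α)·B, so α = B/(A+B) = 0.2513144/1.4876906 ≈ 0.1689.

α ≈ 0.1689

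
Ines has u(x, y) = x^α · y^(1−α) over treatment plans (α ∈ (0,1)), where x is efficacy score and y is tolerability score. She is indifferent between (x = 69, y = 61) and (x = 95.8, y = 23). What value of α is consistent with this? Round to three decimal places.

The Cobb–Douglas utilities coincide, so 69^α·61^(1−α) = 95.8^α·23^(1−α).
Rearrange to (69/95.8)^α = (23/61)^(1−α) and take logs: α·-0.328156 = (1−α)·-0.975380.
So α/(1−α) = (-0.975380)/(-0.328156) = 2.972306, and α = 2.972306/3.972306 ≈ 0.748.

α ≈ 0.748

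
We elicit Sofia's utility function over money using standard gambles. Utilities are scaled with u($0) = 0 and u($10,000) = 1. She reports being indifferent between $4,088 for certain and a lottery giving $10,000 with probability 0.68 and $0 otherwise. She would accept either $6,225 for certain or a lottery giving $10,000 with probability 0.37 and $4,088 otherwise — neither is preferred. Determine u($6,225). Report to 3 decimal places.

The first gamble pins u($4,088): it must equal 0.68·1 + 0.32·0 = 0.68.
Then u($6,225) = 0.37·u($10,000) + 0.63·u($4,088) = 0.37·1.00 + 0.63·0.68 = 0.7984.

0.798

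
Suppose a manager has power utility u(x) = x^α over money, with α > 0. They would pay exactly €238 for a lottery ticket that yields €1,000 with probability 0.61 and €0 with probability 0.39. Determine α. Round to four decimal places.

α ≈ 0.3443

EU(lottery) = 0.61·1000^α + 0.39·0 = 0.61·1000^α.
Equating: 238^α = 0.61·1000^α, i.e. 0.2380^α = 0.61.
Taking logs: α·ln(238/1000) = ln(0.61), so α = -0.4942963 / -1.4354846 ≈ 0.3443.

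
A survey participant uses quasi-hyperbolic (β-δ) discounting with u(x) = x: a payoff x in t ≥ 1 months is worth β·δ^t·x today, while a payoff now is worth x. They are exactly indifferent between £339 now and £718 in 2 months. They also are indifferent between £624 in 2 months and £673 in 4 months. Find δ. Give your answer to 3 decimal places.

δ ≈ 0.963

Both payoffs in the second observation are in the future, so β drops out: δ^2·624 = δ^4·673 ⇒ δ^2 = 624/673 = 0.92719, so δ = 0.96291.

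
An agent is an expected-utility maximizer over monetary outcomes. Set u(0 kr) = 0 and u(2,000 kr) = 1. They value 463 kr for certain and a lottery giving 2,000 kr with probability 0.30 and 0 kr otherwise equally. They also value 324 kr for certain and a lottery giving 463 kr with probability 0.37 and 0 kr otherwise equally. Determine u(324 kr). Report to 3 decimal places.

0.111

First, u(463 kr) = 0.30·u(2,000 kr) + 0.70·u(0 kr) = 0.30.
Then u(324 kr) = 0.37·u(463 kr) + 0.63·u(0 kr) = 0.37·0.30 + 0.63·0.00 = 0.1110.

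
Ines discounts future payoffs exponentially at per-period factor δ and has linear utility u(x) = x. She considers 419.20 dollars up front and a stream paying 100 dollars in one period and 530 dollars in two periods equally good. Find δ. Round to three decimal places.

Present value of the stream is 100·δ + 530·δ². Indifference gives 100δ + 530δ² = 419.20.
That is, 530δ² + 100δ − 419.20 = 0, a quadratic in δ.
By the quadratic formula (taking the positive root), δ = (−100 + √898704.00) / 1060 ≈ 0.800.

δ ≈ 0.800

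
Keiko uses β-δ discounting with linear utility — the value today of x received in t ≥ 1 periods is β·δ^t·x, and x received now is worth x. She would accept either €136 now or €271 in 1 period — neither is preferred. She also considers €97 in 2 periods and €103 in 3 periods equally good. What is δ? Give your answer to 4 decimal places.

The second indifference involves only future payoffs, so β cancels: β·δ^2·97 = β·δ^3·103, giving δ = 97/103 = 0.94175.

δ ≈ 0.9417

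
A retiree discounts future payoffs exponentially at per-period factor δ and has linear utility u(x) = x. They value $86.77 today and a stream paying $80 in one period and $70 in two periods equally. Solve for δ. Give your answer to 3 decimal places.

The stream is worth 80δ + 70δ² today, so 80δ + 70δ² = 86.77.
Rearranged: 70δ² + 80δ − 86.77 = 0.
δ = (−80 + √(80² + 4·70·86.77)) / (2·70) = (−80 + √30695.60) / 140 ≈ 0.680.

δ ≈ 0.680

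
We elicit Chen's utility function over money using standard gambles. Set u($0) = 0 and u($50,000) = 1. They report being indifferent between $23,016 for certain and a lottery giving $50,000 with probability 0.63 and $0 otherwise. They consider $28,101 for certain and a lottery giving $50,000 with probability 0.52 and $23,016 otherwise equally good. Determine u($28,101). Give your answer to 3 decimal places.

0.822

First, u($23,016) = 0.63·u($50,000) + 0.37·u($0) = 0.63.
Then u($28,101) = 0.52·u($50,000) + 0.48·u($23,016) = 0.52·1.00 + 0.48·0.63 = 0.8224.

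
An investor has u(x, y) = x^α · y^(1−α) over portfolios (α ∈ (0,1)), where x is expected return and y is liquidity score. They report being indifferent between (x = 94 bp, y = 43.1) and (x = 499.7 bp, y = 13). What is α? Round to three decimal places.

α ≈ 0.418

Set the two utilities equal: 94^α·43.1^(1−α) = 499.7^α·13^(1−α).
Rearrange to (94/499.7)^α = (13/43.1)^(1−α) and take logs: α·-1.670713 = (1−α)·-1.198574.
With A = -1.670713 and B = -1.198574: α·A = (1−α)·B, so α = B/(A+B) = -1.198574/-2.869287 ≈ 0.418.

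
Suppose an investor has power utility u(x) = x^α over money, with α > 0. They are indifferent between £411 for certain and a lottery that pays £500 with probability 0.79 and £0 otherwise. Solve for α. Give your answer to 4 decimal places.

Since u(0) = 0, the lottery's EU is 0.79·500^α.
Setting u(411) equal to that: 411^α = 0.79·500^α ⇒ (411/500)^α = 0.79.
Taking logs: α·ln(411/500) = ln(0.79), so α = -0.2357223 / -0.1960149 ≈ 1.2026.

α ≈ 1.2026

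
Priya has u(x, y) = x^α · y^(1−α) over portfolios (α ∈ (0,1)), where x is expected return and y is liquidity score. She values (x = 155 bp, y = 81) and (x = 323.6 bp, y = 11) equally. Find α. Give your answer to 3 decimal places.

Set the two utilities equal: 155^α·81^(1−α) = 323.6^α·11^(1−α).
Taking logs: α·ln 155 + (1−α)·ln 81 = α·ln 323.6 + (1−α)·ln 11, i.e. α·-0.736083 = (1−α)·-1.996554.
Thus α·(-2.732637) = -1.996554, so α = -1.996554/-2.732637 ≈ 0.731.

α ≈ 0.731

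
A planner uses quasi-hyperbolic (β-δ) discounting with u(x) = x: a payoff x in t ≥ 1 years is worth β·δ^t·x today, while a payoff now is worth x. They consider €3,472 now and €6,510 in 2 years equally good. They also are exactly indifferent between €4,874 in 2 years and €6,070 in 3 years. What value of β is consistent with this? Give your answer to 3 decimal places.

Both payoffs in the second observation are in the future, so β drops out: δ^2·4874 = δ^3·6070 ⇒ δ = 4874/6070 = 0.80297.
Now use the now-vs-future pair: 3472 = β·δ^2·6510 gives β = 3472/(0.64475·6510) ≈ 0.827.

β ≈ 0.827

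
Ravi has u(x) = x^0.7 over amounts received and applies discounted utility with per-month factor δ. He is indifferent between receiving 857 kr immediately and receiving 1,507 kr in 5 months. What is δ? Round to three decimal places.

Indifference means u(857) = δ^5 · u(1507), so δ^5 = u(857)/u(1507).
With u(x) = x^0.7: δ^5 = 857^0.7/1507^0.7 = (857/1507)^0.7 = 0.67361.
Hence δ = (0.67361)^(1/5) = 0.92402.

δ ≈ 0.924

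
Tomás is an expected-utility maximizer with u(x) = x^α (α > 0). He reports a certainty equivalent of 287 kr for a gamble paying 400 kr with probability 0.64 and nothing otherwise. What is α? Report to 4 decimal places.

α ≈ 1.3443

The lottery's expected utility is 0.64·u(400) + 0.36·u(0) = 0.64·400^α (since u(0) = 0 for α > 0).
Indifference: 287^α = 0.64·400^α, so (287/400)^α = 0.64.
Take logs: α = ln 0.64 / ln(287/400) ≈ 1.344310.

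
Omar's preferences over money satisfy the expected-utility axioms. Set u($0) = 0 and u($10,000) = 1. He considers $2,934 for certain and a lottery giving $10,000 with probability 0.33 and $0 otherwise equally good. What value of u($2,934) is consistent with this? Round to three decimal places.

The indifference gives u($2,934) = 0.33·u($10,000) + 0.67·u($0) = 0.33·1 + 0.67·0 = 0.33.

0.330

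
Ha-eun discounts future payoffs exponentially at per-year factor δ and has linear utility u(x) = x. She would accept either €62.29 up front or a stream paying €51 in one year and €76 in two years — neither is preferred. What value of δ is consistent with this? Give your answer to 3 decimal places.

Present value of the stream is 51·δ + 76·δ². Indifference gives 51δ + 76δ² = 62.29.
That is, 76δ² + 51δ − 62.29 = 0, a quadratic in δ.
The positive root is δ = [−51 + √(51² + 4·76·62.29)] / (2·76) = (−51 + 146.755)/152 ≈ 0.630.

δ ≈ 0.630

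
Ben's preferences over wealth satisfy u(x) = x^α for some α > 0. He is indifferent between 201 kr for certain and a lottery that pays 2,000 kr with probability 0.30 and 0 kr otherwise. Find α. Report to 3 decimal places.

α ≈ 0.524

The lottery's expected utility is 0.30·u(2000) + 0.70·u(0) = 0.30·2000^α (since u(0) = 0 for α > 0).
Equating: 201^α = 0.30·2000^α, i.e. 0.1005^α = 0.30.
Take logs: α = ln 0.30 / ln(201/2000) ≈ 0.52401.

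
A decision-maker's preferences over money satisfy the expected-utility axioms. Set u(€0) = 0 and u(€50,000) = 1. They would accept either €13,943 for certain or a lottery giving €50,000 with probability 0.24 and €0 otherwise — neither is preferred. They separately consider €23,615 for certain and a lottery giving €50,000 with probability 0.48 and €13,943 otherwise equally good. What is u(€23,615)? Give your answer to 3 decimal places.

The first gamble pins u(€13,943): it must equal 0.24·1 + 0.76·0 = 0.24.
Chaining: u(€23,615) = 0.48·1.00 + 0.52·0.24 = 0.6048.

0.605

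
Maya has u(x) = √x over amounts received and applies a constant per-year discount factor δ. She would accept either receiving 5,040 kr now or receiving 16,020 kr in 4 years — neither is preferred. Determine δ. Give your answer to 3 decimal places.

δ ≈ 0.865

Equating discounted utilities: u(5040) = δ^4·u(16020) ⇒ δ^4 = u(5040)/u(16020).
With u(x) = √x: δ^4 = √5040/√16020 = √(5040/16020) = 0.56090.
So δ = 0.56090^(1/4) ≈ 0.865.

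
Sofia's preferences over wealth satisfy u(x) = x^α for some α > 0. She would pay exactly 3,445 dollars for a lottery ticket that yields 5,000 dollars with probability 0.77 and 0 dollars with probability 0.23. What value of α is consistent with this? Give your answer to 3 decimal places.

α ≈ 0.702

EU(lottery) = 0.77·5000^α + 0.23·0 = 0.77·5000^α.
Setting u(3445) equal to that: 3445^α = 0.77·5000^α ⇒ (3445/5000)^α = 0.77.
Take logs: α = ln 0.77 / ln(3445/5000) ≈ 0.70162.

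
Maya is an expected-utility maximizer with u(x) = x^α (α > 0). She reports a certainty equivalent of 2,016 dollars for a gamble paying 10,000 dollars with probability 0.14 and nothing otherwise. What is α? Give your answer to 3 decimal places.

α ≈ 1.228

EU(lottery) = 0.14·10000^α + 0.86·0 = 0.14·10000^α.
Indifference: 2016^α = 0.14·10000^α, so (2016/10000)^α = 0.14.
Take logs: α = ln 0.14 / ln(2016/10000) ≈ 1.22769.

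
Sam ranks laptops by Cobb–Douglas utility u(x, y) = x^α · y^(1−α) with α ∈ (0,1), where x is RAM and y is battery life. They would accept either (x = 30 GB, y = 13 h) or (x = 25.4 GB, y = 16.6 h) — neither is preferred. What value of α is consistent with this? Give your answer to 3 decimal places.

Indifference: 30^α · 13^(1−α) = 25.4^α · 16.6^(1−α).
(30/25.4)^α = (16.6/13)^(1−α); take logs: α·ln(30/25.4) = (1−α)·ln(16.6/13), i.e. α·0.166448 = (1−α)·0.244453.
So α/(1−α) = (0.244453)/(0.166448) = 1.468645, and α = 1.468645/2.468645 ≈ 0.595.

α ≈ 0.595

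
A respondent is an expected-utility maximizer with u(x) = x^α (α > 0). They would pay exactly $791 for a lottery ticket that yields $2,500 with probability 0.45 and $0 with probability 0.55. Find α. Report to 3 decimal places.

Since u(0) = 0, the lottery's EU is 0.45·2500^α.
Equating: 791^α = 0.45·2500^α, i.e. 0.3164^α = 0.45.
α = ln(0.45) / ln(791/2500) = -0.798508/-1.150748 ≈ 0.694.

α ≈ 0.694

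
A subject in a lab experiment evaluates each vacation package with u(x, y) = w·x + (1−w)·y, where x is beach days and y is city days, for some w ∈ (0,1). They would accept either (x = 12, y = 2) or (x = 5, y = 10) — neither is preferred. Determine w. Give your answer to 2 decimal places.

w = 0.53

Indifference: w·12 + (1−w)·2 = w·5 + (1−w)·10.
Collecting terms: w·7 = (1−w)·8.
Hence w = 8/(7+8) = 8/15 = 0.53.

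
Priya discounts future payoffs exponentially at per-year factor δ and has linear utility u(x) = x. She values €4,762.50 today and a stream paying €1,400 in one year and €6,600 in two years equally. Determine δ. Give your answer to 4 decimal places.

Equating present values: 4762.50 = 1400δ + 6600δ².
Rearranged: 6600δ² + 1400δ − 4762.50 = 0.
δ = (−1400 + √(1400² + 4·6600·4762.50)) / (2·6600) = (−1400 + √127690000.00) / 13200 ≈ 0.7500.

δ ≈ 0.7500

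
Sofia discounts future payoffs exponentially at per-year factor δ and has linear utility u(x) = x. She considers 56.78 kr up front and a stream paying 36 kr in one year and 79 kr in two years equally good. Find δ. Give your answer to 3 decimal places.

δ ≈ 0.650

The stream is worth 36δ + 79δ² today, so 36δ + 79δ² = 56.78.
That is, 79δ² + 36δ − 56.78 = 0, a quadratic in δ.
By the quadratic formula (taking the positive root), δ = (−36 + √19238.48) / 158 ≈ 0.650.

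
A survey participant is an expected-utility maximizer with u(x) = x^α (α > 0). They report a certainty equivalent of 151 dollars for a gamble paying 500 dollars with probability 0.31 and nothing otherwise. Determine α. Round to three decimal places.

α ≈ 0.978

Since u(0) = 0, the lottery's EU is 0.31·500^α.
Setting u(151) equal to that: 151^α = 0.31·500^α ⇒ (151/500)^α = 0.31.
Taking logs: α·ln(151/500) = ln(0.31), so α = -1.171183 / -1.197328 ≈ 0.978.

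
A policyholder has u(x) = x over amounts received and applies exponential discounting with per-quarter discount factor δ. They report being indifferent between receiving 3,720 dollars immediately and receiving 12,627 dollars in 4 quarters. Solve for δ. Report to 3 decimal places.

δ ≈ 0.737

Indifference means u(3720) = δ^4 · u(12627), so δ^4 = u(3720)/u(12627).
With u(x) = x: δ^4 = 3720/12627 = 0.29461.
Hence δ = (0.29461)^(1/4) = 0.73673.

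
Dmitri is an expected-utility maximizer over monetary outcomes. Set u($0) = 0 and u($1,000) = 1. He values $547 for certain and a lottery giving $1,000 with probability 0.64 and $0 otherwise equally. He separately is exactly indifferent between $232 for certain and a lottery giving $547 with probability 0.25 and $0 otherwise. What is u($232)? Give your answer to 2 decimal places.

First, u($547) = 0.64·u($1,000) + 0.36·u($0) = 0.64.
Then u($232) = 0.25·u($547) + 0.75·u($0) = 0.25·0.64 + 0.75·0.00 = 0.1600.

0.16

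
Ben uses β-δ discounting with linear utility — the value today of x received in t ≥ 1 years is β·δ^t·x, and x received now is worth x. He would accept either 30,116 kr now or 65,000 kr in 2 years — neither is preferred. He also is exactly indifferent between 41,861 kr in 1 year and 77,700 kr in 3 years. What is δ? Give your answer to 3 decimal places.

From the later pair, β·δ^1·41861 = β·δ^3·77700; dividing through, δ^2 = 41861/77700 = 0.53875, so δ = 0.73400.

δ ≈ 0.734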